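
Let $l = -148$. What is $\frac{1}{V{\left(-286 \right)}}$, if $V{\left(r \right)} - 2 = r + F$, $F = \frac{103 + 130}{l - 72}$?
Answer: $- \frac{220}{62713} \approx -0.003508$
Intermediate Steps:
$F = - \frac{233}{220}$ ($F = \frac{103 + 130}{-148 - 72} = \frac{233}{-220} = 233 \left(- \frac{1}{220}\right) = - \frac{233}{220} \approx -1.0591$)
$V{\left(r \right)} = \frac{207}{220} + r$ ($V{\left(r \right)} = 2 + \left(r - \frac{233}{220}\right) = 2 + \left(- \frac{233}{220} + r\right) = \frac{207}{220} + r$)
$\frac{1}{V{\left(-286 \right)}} = \frac{1}{\frac{207}{220} - 286} = \frac{1}{- \frac{62713}{220}} = - \frac{220}{62713}$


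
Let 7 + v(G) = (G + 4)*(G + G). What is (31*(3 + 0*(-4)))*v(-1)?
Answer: -1209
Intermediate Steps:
v(G) = -7 + 2*G*(4 + G) (v(G) = -7 + (G + 4)*(G + G) = -7 + (4 + G)*(2*G) = -7 + 2*G*(4 + G))
(31*(3 + 0*(-4)))*v(-1) = (31*(3 + 0*(-4)))*(-7 + 2*(-1)² + 8*(-1)) = (31*(3 + 0))*(-7 + 2*1 - 8) = (31*3)*(-7 + 2 - 8) = 93*(-13) = -1209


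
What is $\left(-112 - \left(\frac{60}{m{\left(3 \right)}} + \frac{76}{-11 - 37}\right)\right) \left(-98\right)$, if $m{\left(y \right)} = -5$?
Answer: $\frac{57869}{6} \approx 9644.8$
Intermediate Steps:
$\left(-112 - \left(\frac{60}{m{\left(3 \right)}} + \frac{76}{-11 - 37}\right)\right) \left(-98\right) = \left(-112 - \left(-12 + \frac{76}{-11 - 37}\right)\right) \left(-98\right) = \left(-112 + \left(- \frac{76}{-48} + 12\right)\right) \left(-98\right) = \left(-112 + \left(\left(-76\right) \left(- \frac{1}{48}\right) + 12\right)\right) \left(-98\right) = \left(-112 + \left(\frac{19}{12} + 12\right)\right) \left(-98\right) = \left(-112 + \frac{163}{12}\right) \left(-98\right) = \left(- \frac{1181}{12}\right) \left(-98\right) = \frac{57869}{6}$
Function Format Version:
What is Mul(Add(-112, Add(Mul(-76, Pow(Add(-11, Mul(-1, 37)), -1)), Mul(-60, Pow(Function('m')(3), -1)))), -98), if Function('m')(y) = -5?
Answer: Rational(57869, 6) ≈ 9644.8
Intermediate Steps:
Mul(Add(-112, Add(Mul(-76, Pow(Add(-11, Mul(-1, 37)), -1)), Mul(-60, Pow(Function('m')(3), -1)))), -98) = Mul(Add(-112, Add(Mul(-76, Pow(Add(-11, Mul(-1, 37)), -1)), Mul(-60, Pow(-5, -1)))), -98) = Mul(Add(-112, Add(Mul(-76, Pow(Add(-11, -37), -1)), Mul(-60, Rational(-1, 5)))), -98) = Mul(Add(-112, Add(Mul(-76, Pow(-48, -1)), 12)), -98) = Mul(Add(-112, Add(Mul(-76, Rational(-1, 48)), 12)), -98) = Mul(Add(-112, Add(Rational(19, 12), 12)), -98) = Mul(Add(-112, Rational(163, 12)), -98) = Mul(Rational(-1181, 12), -98) = Rational(57869, 6)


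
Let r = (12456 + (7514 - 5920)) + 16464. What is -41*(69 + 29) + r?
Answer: 26496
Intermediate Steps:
r = 30514 (r = (12456 + 1594) + 16464 = 14050 + 16464 = 30514)
-41*(69 + 29) + r = -41*(69 + 29) + 30514 = -41*98 + 30514 = -4018 + 30514 = 26496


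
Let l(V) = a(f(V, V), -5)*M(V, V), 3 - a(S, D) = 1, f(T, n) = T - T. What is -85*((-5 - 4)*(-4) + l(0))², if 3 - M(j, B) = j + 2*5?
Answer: -41140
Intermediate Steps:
f(T, n) = 0
a(S, D) = 2 (a(S, D) = 3 - 1*1 = 3 - 1 = 2)
M(j, B) = -7 - j (M(j, B) = 3 - (j + 2*5) = 3 - (j + 10) = 3 - (10 + j) = 3 + (-10 - j) = -7 - j)
l(V) = -14 - 2*V (l(V) = 2*(-7 - V) = -14 - 2*V)
-85*((-5 - 4)*(-4) + l(0))² = -85*((-5 - 4)*(-4) + (-14 - 2*0))² = -85*(-9*(-4) + (-14 + 0))² = -85*(36 - 14)² = -85*22² = -85*484 = -41140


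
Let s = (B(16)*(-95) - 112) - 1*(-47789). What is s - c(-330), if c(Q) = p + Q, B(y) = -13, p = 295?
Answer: 48947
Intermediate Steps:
c(Q) = 295 + Q
s = 48912 (s = (-13*(-95) - 112) - 1*(-47789) = (1235 - 112) + 47789 = 1123 + 47789 = 48912)
s - c(-330) = 48912 - (295 - 330) = 48912 - 1*(-35) = 48912 + 35 = 48947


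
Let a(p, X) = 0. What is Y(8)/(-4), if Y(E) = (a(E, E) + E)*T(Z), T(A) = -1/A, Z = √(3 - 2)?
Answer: 2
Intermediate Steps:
Z = 1 (Z = √1 = 1)
Y(E) = -E (Y(E) = (0 + E)*(-1/1) = E*(-1*1) = E*(-1) = -E)
Y(8)/(-4) = -1*8/(-4) = -8*(-¼) = 2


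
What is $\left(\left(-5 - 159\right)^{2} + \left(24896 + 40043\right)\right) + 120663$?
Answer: $212498$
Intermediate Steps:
$\left(\left(-5 - 159\right)^{2} + \left(24896 + 40043\right)\right) + 120663 = \left(\left(-164\right)^{2} + 64939\right) + 120663 = \left(26896 + 64939\right) + 120663 = 91835 + 120663 = 212498$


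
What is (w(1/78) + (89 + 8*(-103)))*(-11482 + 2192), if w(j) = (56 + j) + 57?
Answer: 225352175/39 ≈ 5.7783e+6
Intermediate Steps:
w(j) = 113 + j
(w(1/78) + (89 + 8*(-103)))*(-11482 + 2192) = ((113 + 1/78) + (89 + 8*(-103)))*(-11482 + 2192) = ((113 + 1/78) + (89 - 824))*(-9290) = (8815/78 - 735)*(-9290) = -48515/78*(-9290) = 225352175/39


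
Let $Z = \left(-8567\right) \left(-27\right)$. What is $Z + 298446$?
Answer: $529755$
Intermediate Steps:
$Z = 231309$
$Z + 298446 = 231309 + 298446 = 529755$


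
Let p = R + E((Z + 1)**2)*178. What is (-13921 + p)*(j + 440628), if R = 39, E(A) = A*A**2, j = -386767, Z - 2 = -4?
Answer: -738111144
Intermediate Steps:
Z = -2 (Z = 2 - 4 = -2)
E(A) = A**3
p = 217 (p = 39 + ((-2 + 1)**2)**3*178 = 39 + ((-1)**2)**3*178 = 39 + 1**3*178 = 39 + 1*178 = 39 + 178 = 217)
(-13921 + p)*(j + 440628) = (-13921 + 217)*(-386767 + 440628) = -13704*53861 = -738111144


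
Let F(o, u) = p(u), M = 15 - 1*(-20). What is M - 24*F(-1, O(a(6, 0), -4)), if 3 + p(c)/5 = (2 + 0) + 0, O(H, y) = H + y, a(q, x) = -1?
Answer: 155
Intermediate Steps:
M = 35 (M = 15 + 20 = 35)
p(c) = -5 (p(c) = -15 + 5*((2 + 0) + 0) = -15 + 5*(2 + 0) = -15 + 5*2 = -15 + 10 = -5)
F(o, u) = -5
M - 24*F(-1, O(a(6, 0), -4)) = 35 - 24*(-5) = 35 + 120 = 155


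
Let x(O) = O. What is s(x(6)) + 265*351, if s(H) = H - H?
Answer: 93015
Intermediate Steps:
s(H) = 0
s(x(6)) + 265*351 = 0 + 265*351 = 0 + 93015 = 93015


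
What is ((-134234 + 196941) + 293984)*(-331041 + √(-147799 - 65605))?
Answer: -118079345331 + 713382*I*√53351 ≈ -1.1808e+11 + 1.6478e+8*I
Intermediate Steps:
((-134234 + 196941) + 293984)*(-331041 + √(-147799 - 65605)) = (62707 + 293984)*(-331041 + √(-213404)) = 356691*(-331041 + 2*I*√53351) = -118079345331 + 713382*I*√53351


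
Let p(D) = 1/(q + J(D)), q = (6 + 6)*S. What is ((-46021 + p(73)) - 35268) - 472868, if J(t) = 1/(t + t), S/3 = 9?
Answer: -26214396739/47305 ≈ -5.5416e+5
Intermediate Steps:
S = 27 (S = 3*9 = 27)
J(t) = 1/(2*t)
q = 324 (q = (6 + 6)*27 = 12*27 = 324)
p(D) = 1/(324 + 1/(2*D))
((-46021 + p(73)) - 35268) - 472868 = ((-46021 + 2*73/(1 + 648*73)) - 35268) - 472868 = ((-46021 + 2*73/(1 + 47304)) - 35268) - 472868 = ((-46021 + 2*73/47305) - 35268) - 472868 = ((-46021 + 2*73*(1/47305)) - 35268) - 472868 = ((-46021 + 146/47305) - 35268) - 472868 = (-2177023259/47305 - 35268) - 472868 = -3845375999/47305 - 472868 = -26214396739/47305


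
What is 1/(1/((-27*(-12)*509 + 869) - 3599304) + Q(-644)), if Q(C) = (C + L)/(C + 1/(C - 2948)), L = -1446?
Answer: 7942584393231/25776386205071 ≈ 0.30813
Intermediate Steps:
Q(C) = (-1446 + C)/(C + 1/(-2948 + C)) (Q(C) = (C - 1446)/(C + 1/(C - 2948)) = (-1446 + C)/(C + 1/(-2948 + C)))
1/(1/((-27*(-12)*509 + 869) - 3599304) + Q(-644)) = 1/(1/((-27*(-12)*509 + 869) - 3599304) + (4262808 + (-644)**2 - 4394*(-644))/(1 + (-644)**2 - 2948*(-644))) = 1/(1/((324*509 + 869) - 3599304) + (4262808 + 414736 + 2829736)/(1 + 414736 + 1898512)) = 1/(1/((164916 + 869) - 3599304) + 7507280/2313249) = 1/(1/(165785 - 3599304) + (1/2313249)*7507280) = 1/(1/(-3433519) + 7507280/2313249) = 1/(-1/3433519 + 7507280/2313249) = 1/(25776386205071/7942584393231) = 7942584393231/25776386205071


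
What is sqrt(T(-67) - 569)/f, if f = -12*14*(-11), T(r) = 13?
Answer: I*sqrt(139)/924 ≈ 0.01276*I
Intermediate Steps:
f = 1848 (f = -168*(-11) = 1848)
sqrt(T(-67) - 569)/f = sqrt(13 - 569)/1848 = sqrt(-556)*(1/1848) = (2*I*sqrt(139))*(1/1848) = I*sqrt(139)/924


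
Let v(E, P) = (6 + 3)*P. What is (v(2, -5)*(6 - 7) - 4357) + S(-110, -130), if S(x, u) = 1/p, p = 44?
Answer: -189727/44 ≈ -4312.0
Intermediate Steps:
S(x, u) = 1/44
v(E, P) = 9*P
(v(2, -5)*(6 - 7) - 4357) + S(-110, -130) = ((9*(-5))*(6 - 7) - 4357) + 1/44 = (-45*(-1) - 4357) + 1/44 = (45 - 4357) + 1/44 = -4312 + 1/44 = -189727/44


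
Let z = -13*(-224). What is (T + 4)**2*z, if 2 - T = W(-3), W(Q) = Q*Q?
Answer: 26208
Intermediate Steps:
W(Q) = Q**2
T = -7 (T = 2 - 1*(-3)**2 = 2 - 1*9 = 2 - 9 = -7)
z = 2912
(T + 4)**2*z = (-7 + 4)**2*2912 = (-3)**2*2912 = 9*2912 = 26208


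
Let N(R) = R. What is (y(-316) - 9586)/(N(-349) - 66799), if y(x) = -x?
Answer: 4635/33574 ≈ 0.13805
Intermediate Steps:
(y(-316) - 9586)/(N(-349) - 66799) = (-1*(-316) - 9586)/(-349 - 66799) = (316 - 9586)/(-67148) = -9270*(-1/67148) = 4635/33574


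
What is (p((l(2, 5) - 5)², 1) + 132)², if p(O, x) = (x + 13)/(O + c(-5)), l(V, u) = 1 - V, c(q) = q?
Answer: 16859236/961 ≈ 17543.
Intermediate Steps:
p(O, x) = (13 + x)/(-5 + O) (p(O, x) = (x + 13)/(O - 5) = (13 + x)/(-5 + O))
(p((l(2, 5) - 5)², 1) + 132)² = ((13 + 1)/(-5 + ((1 - 1*2) - 5)²) + 132)² = (14/(-5 + ((1 - 2) - 5)²) + 132)² = (14/(-5 + (-1 - 5)²) + 132)² = (14/(-5 + (-6)²) + 132)² = (14/(-5 + 36) + 132)² = (14/31 + 132)² = (4106/31)² = 16859236/961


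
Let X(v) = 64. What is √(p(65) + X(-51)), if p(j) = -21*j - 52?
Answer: I*√1353 ≈ 36.783*I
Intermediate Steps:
p(j) = -52 - 21*j
√(p(65) + X(-51)) = √((-52 - 21*65) + 64) = √((-52 - 1365) + 64) = √(-1417 + 64) = √(-1353) = I*√1353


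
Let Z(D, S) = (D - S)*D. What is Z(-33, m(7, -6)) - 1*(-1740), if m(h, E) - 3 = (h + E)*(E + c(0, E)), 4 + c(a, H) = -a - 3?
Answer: 2499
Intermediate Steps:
c(a, H) = -7 - a (c(a, H) = -4 + (-a - 3) = -4 + (-3 - a) = -7 - a)
m(h, E) = 3 + (-7 + E)*(E + h) (m(h, E) = 3 + (h + E)*(E + (-7 - 1*0)) = 3 + (E + h)*(E + (-7 + 0)) = 3 + (E + h)*(E - 7) = 3 + (E + h)*(-7 + E) = 3 + (-7 + E)*(E + h))
Z(D, S) = D*(D - S)
Z(-33, m(7, -6)) - 1*(-1740) = -33*(-33 - (3 + (-6)² - 7*(-6) - 7*7 - 6*7)) - 1*(-1740) = -33*(-33 - (3 + 36 + 42 - 49 - 42)) + 1740 = -33*(-33 - 1*(-10)) + 1740 = -33*(-33 + 10) + 1740 = -33*(-23) + 1740 = 759 + 1740 = 2499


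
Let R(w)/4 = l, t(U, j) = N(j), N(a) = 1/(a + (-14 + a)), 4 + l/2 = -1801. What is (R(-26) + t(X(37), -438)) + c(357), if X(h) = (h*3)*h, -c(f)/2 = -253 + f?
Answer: -13036721/890 ≈ -14648.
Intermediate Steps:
c(f) = 506 - 2*f (c(f) = -2*(-253 + f) = 506 - 2*f)
l = -3610 (l = -8 + 2*(-1801) = -8 - 3602 = -3610)
X(h) = 3*h² (X(h) = (3*h)*h = 3*h²)
N(a) = 1/(-14 + 2*a)
t(U, j) = 1/(2*(-7 + j))
R(w) = -14440 (R(w) = 4*(-3610) = -14440)
(R(-26) + t(X(37), -438)) + c(357) = (-14440 + 1/(2*(-7 - 438))) + (506 - 2*357) = (-14440 + (½)/(-445)) + (506 - 714) = (-14440 + (½)*(-1/445)) - 208 = (-14440 - 1/890) - 208 = -12851601/890 - 208 = -13036721/890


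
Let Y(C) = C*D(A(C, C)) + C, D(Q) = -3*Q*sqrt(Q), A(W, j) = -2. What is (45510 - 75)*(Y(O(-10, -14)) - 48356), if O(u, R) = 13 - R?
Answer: -2195828115 + 7360470*I*sqrt(2) ≈ -2.1958e+9 + 1.0409e+7*I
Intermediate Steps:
D(Q) = -3*Q**(3/2)
Y(C) = C + 6*I*C*sqrt(2) (Y(C) = C*(-(-6)*I*sqrt(2)) + C = C*(6*I*sqrt(2)) + C = 6*I*C*sqrt(2) + C = C + 6*I*C*sqrt(2))
(45510 - 75)*(Y(O(-10, -14)) - 48356) = (45510 - 75)*((13 - 1*(-14))*(1 + 6*I*sqrt(2)) - 48356) = 45435*((13 + 14)*(1 + 6*I*sqrt(2)) - 48356) = 45435*(27*(1 + 6*I*sqrt(2)) - 48356) = 45435*((27 + 162*I*sqrt(2)) - 48356) = 45435*(-48329 + 162*I*sqrt(2)) = -2195828115 + 7360470*I*sqrt(2)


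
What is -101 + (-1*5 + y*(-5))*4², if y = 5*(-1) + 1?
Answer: 139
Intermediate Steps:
y = -4 (y = -5 + 1 = -4)
-101 + (-1*5 + y*(-5))*4² = -101 + (-1*5 - 4*(-5))*4² = -101 + (-5 + 20)*16 = -101 + 15*16 = -101 + 240 = 139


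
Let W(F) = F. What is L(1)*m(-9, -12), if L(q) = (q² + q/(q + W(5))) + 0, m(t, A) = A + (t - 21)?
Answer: -49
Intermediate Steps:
m(t, A) = -21 + A + t (m(t, A) = A + (-21 + t) = -21 + A + t)
L(q) = q² + q/(5 + q) (L(q) = (q² + q/(q + 5)) + 0 = (q² + q/(5 + q)) + 0 = q² + q/(5 + q))
L(1)*m(-9, -12) = (1*(1 + 1² + 5*1)/(5 + 1))*(-21 - 12 - 9) = (1*(1 + 1 + 5)/6)*(-42) = (1*(⅙)*7)*(-42) = (7/6)*(-42) = -49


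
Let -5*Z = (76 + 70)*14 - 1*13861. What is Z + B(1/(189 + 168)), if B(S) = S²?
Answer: 1506064838/637245 ≈ 2363.4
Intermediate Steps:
Z = 11817/5 (Z = -((76 + 70)*14 - 1*13861)/5 = -(146*14 - 13861)/5 = -(2044 - 13861)/5 = -⅕*(-11817) = 11817/5 ≈ 2363.4)
Z + B(1/(189 + 168)) = 11817/5 + (1/(189 + 168))² = 11817/5 + (1/357)² = 11817/5 + 1/127449 = 1506064838/637245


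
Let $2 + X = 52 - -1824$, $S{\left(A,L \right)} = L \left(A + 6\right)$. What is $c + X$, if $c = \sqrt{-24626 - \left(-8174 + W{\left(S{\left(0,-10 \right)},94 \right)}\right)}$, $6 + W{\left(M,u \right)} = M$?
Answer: $1874 + i \sqrt{16386} \approx 1874.0 + 128.01 i$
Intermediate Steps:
$S{\left(A,L \right)} = L \left(6 + A\right)$
$W{\left(M,u \right)} = -6 + M$
$X = 1874$ ($X = -2 + \left(52 - -1824\right) = -2 + \left(52 + 1824\right) = -2 + 1876 = 1874$)
$c = i \sqrt{16386}$ ($c = \sqrt{-24626 + \left(8174 - \left(-6 - 10 \left(6 + 0\right)\right)\right)} = \sqrt{-24626 + \left(8174 - \left(-6 - 60\right)\right)} = \sqrt{-24626 + \left(8174 - -66\right)} = \sqrt{-24626 + \left(8174 + 66\right)} = \sqrt{-24626 + 8240} = \sqrt{-16386} = i \sqrt{16386} \approx 128.01 i$)
$c + X = i \sqrt{16386} + 1874 = 1874 + i \sqrt{16386}$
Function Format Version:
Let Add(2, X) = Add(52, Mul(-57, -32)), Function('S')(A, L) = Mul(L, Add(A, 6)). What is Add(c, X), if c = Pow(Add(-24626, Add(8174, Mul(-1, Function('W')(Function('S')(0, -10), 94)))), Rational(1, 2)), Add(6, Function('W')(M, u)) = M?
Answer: Add(1874, Mul(I, Pow(16386, Rational(1, 2)))) ≈ Add(1874.0, Mul(128.01, I))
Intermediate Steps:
Function('S')(A, L) = Mul(L, Add(6, A))
Function('W')(M, u) = Add(-6, M)
X = 1874 (X = Add(-2, Add(52, Mul(-57, -32))) = Add(-2, Add(52, 1824)) = Add(-2, 1876) = 1874)
c = Mul(I, Pow(16386, Rational(1, 2))) (c = Pow(Add(-24626, Add(8174, Mul(-1, Add(-6, Mul(-10, Add(6, 0)))))), Rational(1, 2)) = Pow(Add(-24626, Add(8174, Mul(-1, Add(-6, Mul(-10, 6))))), Rational(1, 2)) = Pow(Add(-24626, Add(8174, Mul(-1, Add(-6, -60)))), Rational(1, 2)) = Pow(Add(-24626, Add(8174, Mul(-1, -66))), Rational(1, 2)) = Pow(Add(-24626, Add(8174, 66)), Rational(1, 2)) = Pow(Add(-24626, 8240), Rational(1, 2)) = Pow(-16386, Rational(1, 2)) = Mul(I, Pow(16386, Rational(1, 2))) ≈ Mul(128.01, I))
Add(c, X) = Add(Mul(I, Pow(16386, Rational(1, 2))), 1874) = Add(1874, Mul(I, Pow(16386, Rational(1, 2))))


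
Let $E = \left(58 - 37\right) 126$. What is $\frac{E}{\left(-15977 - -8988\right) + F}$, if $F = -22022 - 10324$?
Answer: $- \frac{2646}{39335} \approx -0.067268$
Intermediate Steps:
$F = -32346$
$E = 2646$ ($E = 21 \cdot 126 = 2646$)
$\frac{E}{\left(-15977 - -8988\right) + F} = \frac{2646}{\left(-15977 - -8988\right) - 32346} = \frac{2646}{\left(-15977 + 8988\right) - 32346} = \frac{2646}{-6989 - 32346} = \frac{2646}{-39335} = 2646 \left(- \frac{1}{39335}\right) = - \frac{2646}{39335}$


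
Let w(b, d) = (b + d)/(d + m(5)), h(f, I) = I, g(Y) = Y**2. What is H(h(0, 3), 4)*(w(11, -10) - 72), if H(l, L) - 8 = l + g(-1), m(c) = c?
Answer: -4332/5 ≈ -866.40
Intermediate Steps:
H(l, L) = 9 + l (H(l, L) = 8 + (l + (-1)**2) = 8 + (l + 1) = 8 + (1 + l) = 9 + l)
w(b, d) = (b + d)/(5 + d) (w(b, d) = (b + d)/(d + 5) = (b + d)/(5 + d))
H(h(0, 3), 4)*(w(11, -10) - 72) = (9 + 3)*((11 - 10)/(5 - 10) - 72) = 12*(1/(-5) - 72) = 12*(-1/5*1 - 72) = 12*(-1/5 - 72) = 12*(-361/5) = -4332/5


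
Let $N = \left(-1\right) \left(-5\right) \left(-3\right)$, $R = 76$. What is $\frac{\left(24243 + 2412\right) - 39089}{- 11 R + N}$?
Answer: $\frac{12434}{851} \approx 14.611$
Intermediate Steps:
$N = -15$ ($N = 5 \left(-3\right) = -15$)
$\frac{\left(24243 + 2412\right) - 39089}{- 11 R + N} = \frac{\left(24243 + 2412\right) - 39089}{\left(-11\right) 76 - 15} = \frac{26655 - 39089}{-836 - 15} = - \frac{12434}{-851} = \left(-12434\right) \left(- \frac{1}{851}\right) = \frac{12434}{851}$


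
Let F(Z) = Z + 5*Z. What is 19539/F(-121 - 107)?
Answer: -2171/152 ≈ -14.283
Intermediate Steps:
F(Z) = 6*Z
19539/F(-121 - 107) = 19539/((6*(-121 - 107))) = 19539/((6*(-228))) = 19539/(-1368) = 19539*(-1/1368) = -2171/152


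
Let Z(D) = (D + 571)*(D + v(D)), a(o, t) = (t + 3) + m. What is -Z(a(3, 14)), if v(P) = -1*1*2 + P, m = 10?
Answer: -31096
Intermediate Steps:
v(P) = -2 + P (v(P) = -1*2 + P = -2 + P)
a(o, t) = 13 + t (a(o, t) = (t + 3) + 10 = (3 + t) + 10 = 13 + t)
Z(D) = (-2 + 2*D)*(571 + D) (Z(D) = (D + 571)*(D + (-2 + D)) = (571 + D)*(-2 + 2*D) = (-2 + 2*D)*(571 + D))
-Z(a(3, 14)) = -(-1142 + 2*(13 + 14)**2 + 1140*(13 + 14)) = -(-1142 + 2*27**2 + 1140*27) = -(-1142 + 2*729 + 30780) = -(-1142 + 1458 + 30780) = -1*31096 = -31096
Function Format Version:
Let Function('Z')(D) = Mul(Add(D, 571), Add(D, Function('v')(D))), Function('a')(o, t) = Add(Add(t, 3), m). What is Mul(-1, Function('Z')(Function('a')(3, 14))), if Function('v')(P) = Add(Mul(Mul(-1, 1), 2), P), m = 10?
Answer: -31096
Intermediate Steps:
Function('v')(P) = Add(-2, P) (Function('v')(P) = Add(Mul(-1, 2), P) = Add(-2, P))
Function('a')(o, t) = Add(13, t) (Function('a')(o, t) = Add(Add(t, 3), 10) = Add(Add(3, t), 10) = Add(13, t))
Function('Z')(D) = Mul(Add(-2, Mul(2, D)), Add(571, D)) (Function('Z')(D) = Mul(Add(D, 571), Add(D, Add(-2, D))) = Mul(Add(571, D), Add(-2, Mul(2, D))) = Mul(Add(-2, Mul(2, D)), Add(571, D)))
Mul(-1, Function('Z')(Function('a')(3, 14))) = Mul(-1, Add(-1142, Mul(2, Pow(Add(13, 14), 2)), Mul(1140, Add(13, 14)))) = Mul(-1, Add(-1142, Mul(2, Pow(27, 2)), Mul(1140, 27))) = Mul(-1, Add(-1142, Mul(2, 729), 30780)) = Mul(-1, Add(-1142, 1458, 30780)) = Mul(-1, 31096) = -31096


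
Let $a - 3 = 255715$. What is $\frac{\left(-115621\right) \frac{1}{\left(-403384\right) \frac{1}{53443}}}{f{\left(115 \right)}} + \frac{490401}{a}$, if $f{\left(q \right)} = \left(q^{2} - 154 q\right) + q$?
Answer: $- \frac{15557446122019}{9799492222640} \approx -1.5876$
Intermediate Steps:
$a = 255718$ ($a = 3 + 255715 = 255718$)
$f{\left(q \right)} = q^{2} - 153 q$
$\frac{\left(-115621\right) \frac{1}{\left(-403384\right) \frac{1}{53443}}}{f{\left(115 \right)}} + \frac{490401}{a} = \frac{\left(-115621\right) \frac{1}{\left(-403384\right) \frac{1}{53443}}}{115 \left(-153 + 115\right)} + \frac{490401}{255718} = \frac{\left(-115621\right) \frac{1}{\left(-403384\right) \frac{1}{53443}}}{115 \left(-38\right)} + 490401 \cdot \frac{1}{255718} = \frac{\left(-115621\right) \frac{1}{- \frac{403384}{53443}}}{-4370} + \frac{490401}{255718} = \left(-115621\right) \left(- \frac{53443}{403384}\right) \left(- \frac{1}{4370}\right) + \frac{490401}{255718} = \frac{6179133103}{403384} \left(- \frac{1}{4370}\right) + \frac{490401}{255718} = - \frac{268657961}{76642960} + \frac{490401}{255718} = - \frac{15557446122019}{9799492222640}$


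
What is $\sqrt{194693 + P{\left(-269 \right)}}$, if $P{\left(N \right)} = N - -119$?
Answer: $\sqrt{194543} \approx 441.07$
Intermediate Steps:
$P{\left(N \right)} = 119 + N$ ($P{\left(N \right)} = N + 119 = 119 + N$)
$\sqrt{194693 + P{\left(-269 \right)}} = \sqrt{194693 + \left(119 - 269\right)} = \sqrt{194693 - 150} = \sqrt{194543}$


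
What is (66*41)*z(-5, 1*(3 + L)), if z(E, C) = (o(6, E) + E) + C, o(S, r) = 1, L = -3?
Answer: -10824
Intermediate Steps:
z(E, C) = 1 + C + E (z(E, C) = (1 + E) + C = 1 + C + E)
(66*41)*z(-5, 1*(3 + L)) = (66*41)*(1 + 1*(3 - 3) - 5) = 2706*(1 + 1*0 - 5) = 2706*(1 + 0 - 5) = 2706*(-4) = -10824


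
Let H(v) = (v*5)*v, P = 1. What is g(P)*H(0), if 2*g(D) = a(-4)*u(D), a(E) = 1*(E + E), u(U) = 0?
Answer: 0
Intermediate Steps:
a(E) = 2*E (a(E) = 1*(2*E) = 2*E)
g(D) = 0 (g(D) = ((2*(-4))*0)/2 = (-8*0)/2 = (1/2)*0 = 0)
H(v) = 5*v**2 (H(v) = (5*v)*v = 5*v**2)
g(P)*H(0) = 0*(5*0**2) = 0*(5*0) = 0*0 = 0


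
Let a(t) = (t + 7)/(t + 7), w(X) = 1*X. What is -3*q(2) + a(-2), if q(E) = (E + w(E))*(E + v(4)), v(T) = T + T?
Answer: -119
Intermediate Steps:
w(X) = X
v(T) = 2*T
q(E) = 2*E*(8 + E) (q(E) = (E + E)*(E + 2*4) = (2*E)*(E + 8) = (2*E)*(8 + E) = 2*E*(8 + E))
a(t) = 1 (a(t) = (7 + t)/(7 + t) = 1)
-3*q(2) + a(-2) = -6*2*(8 + 2) + 1 = -6*2*10 + 1 = -3*40 + 1 = -120 + 1 = -119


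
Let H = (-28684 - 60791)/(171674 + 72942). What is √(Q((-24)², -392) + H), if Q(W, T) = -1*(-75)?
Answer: 15*√4962096714/122308 ≈ 8.6391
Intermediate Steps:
Q(W, T) = 75
H = -89475/244616 ≈ -0.36578
√(Q((-24)², -392) + H) = √(75 - 89475/244616) = √(18256725/244616) = 15*√4962096714/122308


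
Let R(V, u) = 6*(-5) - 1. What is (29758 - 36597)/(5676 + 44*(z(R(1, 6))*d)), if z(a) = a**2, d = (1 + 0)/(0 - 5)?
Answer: 34195/13904 ≈ 2.4594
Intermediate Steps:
d = -1/5 (d = 1/(-5) = 1*(-1/5) = -1/5 ≈ -0.20000)
R(V, u) = -31 (R(V, u) = -30 - 1 = -31)
(29758 - 36597)/(5676 + 44*(z(R(1, 6))*d)) = (29758 - 36597)/(5676 + 44*((-31)**2*(-1/5))) = -6839/(5676 + 44*(961*(-1/5))) = -6839/(5676 + 44*(-961/5)) = -6839/(5676 - 42284/5) = -6839/(-13904/5) = -6839*(-5/13904) = 34195/13904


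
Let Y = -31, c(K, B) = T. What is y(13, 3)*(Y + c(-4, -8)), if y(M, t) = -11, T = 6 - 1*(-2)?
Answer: 253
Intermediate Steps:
T = 8 (T = 6 + 2 = 8)
c(K, B) = 8
y(13, 3)*(Y + c(-4, -8)) = -11*(-31 + 8) = -11*(-23) = 253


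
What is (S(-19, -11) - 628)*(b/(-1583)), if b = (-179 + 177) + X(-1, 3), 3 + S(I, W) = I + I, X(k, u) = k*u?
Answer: -3345/1583 ≈ -2.1131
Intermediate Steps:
S(I, W) = -3 + 2*I (S(I, W) = -3 + (I + I) = -3 + 2*I)
b = -5 (b = (-179 + 177) - 1*3 = -2 - 3 = -5)
(S(-19, -11) - 628)*(b/(-1583)) = ((-3 + 2*(-19)) - 628)*(-5/(-1583)) = ((-3 - 38) - 628)*(-5*(-1/1583)) = (-41 - 628)*(5/1583) = -669*5/1583 = -3345/1583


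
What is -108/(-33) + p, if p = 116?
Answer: 1312/11 ≈ 119.27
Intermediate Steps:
-108/(-33) + p = -108/(-33) + 116 = -1/33*(-108) + 116 = 36/11 + 116 = 1312/11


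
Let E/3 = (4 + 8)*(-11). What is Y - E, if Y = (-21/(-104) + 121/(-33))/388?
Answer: 47937095/121056 ≈ 395.99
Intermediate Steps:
E = -396 (E = 3*((4 + 8)*(-11)) = 3*(12*(-11)) = 3*(-132) = -396)
Y = -1081/121056 (Y = (-21*(-1/104) + 121*(-1/33))*(1/388) = (21/104 - 11/3)*(1/388) = -1081/312*1/388 = -1081/121056 ≈ -0.0089297)
Y - E = -1081/121056 - 1*(-396) = -1081/121056 + 396 = 47937095/121056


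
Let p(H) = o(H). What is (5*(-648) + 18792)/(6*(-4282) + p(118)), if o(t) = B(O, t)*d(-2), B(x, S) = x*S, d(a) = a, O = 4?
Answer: -3888/6659 ≈ -0.58387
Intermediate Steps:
B(x, S) = S*x
o(t) = -8*t (o(t) = (t*4)*(-2) = (4*t)*(-2) = -8*t)
p(H) = -8*H
(5*(-648) + 18792)/(6*(-4282) + p(118)) = (5*(-648) + 18792)/(6*(-4282) - 8*118) = (-3240 + 18792)/(-25692 - 944) = 15552/(-26636) = 15552*(-1/26636) = -3888/6659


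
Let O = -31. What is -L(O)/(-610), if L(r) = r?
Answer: -31/610 ≈ -0.050820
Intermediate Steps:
-L(O)/(-610) = -(-31)/(-610) = -(-31)*(-1)/610 = -1*31/610 = -31/610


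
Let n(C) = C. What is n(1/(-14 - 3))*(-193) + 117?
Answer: 2182/17 ≈ 128.35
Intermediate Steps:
n(1/(-14 - 3))*(-193) + 117 = -193/(-14 - 3) + 117 = -193/(-17) + 117 = -1/17*(-193) + 117 = 193/17 + 117 = 2182/17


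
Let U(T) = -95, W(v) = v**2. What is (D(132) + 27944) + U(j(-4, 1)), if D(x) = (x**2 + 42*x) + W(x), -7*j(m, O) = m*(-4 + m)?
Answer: 68241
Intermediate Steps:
j(m, O) = -m*(-4 + m)/7
D(x) = 2*x**2 + 42*x (D(x) = (x**2 + 42*x) + x**2 = 2*x**2 + 42*x)
(D(132) + 27944) + U(j(-4, 1)) = (2*132*(21 + 132) + 27944) - 95 = (2*132*153 + 27944) - 95 = (40392 + 27944) - 95 = 68336 - 95 = 68241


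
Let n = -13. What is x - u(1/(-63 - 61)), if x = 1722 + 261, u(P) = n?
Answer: 1996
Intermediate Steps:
u(P) = -13
x = 1983
x - u(1/(-63 - 61)) = 1983 - 1*(-13) = 1983 + 13 = 1996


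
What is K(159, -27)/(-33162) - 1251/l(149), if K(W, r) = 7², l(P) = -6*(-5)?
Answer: -3457261/82905 ≈ -41.701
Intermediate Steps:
l(P) = 30
K(W, r) = 49
K(159, -27)/(-33162) - 1251/l(149) = 49/(-33162) - 1251/30 = 49*(-1/33162) - 1251*1/30 = -49/33162 - 417/10 = -3457261/82905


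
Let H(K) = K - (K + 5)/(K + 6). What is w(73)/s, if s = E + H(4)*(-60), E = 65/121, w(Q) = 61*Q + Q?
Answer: -547646/22441 ≈ -24.404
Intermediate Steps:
w(Q) = 62*Q
H(K) = K - (5 + K)/(6 + K)
E = 65/121 (E = 65*(1/121) = 65/121 ≈ 0.53719)
s = -22441/121 (s = 65/121 + ((-5 + 4² + 5*4)/(6 + 4))*(-60) = 65/121 + ((-5 + 16 + 20)/10)*(-60) = 65/121 + ((⅒)*31)*(-60) = 65/121 + (31/10)*(-60) = 65/121 - 186 = -22441/121 ≈ -185.46)
w(73)/s = (62*73)/(-22441/121) = 4526*(-121/22441) = -547646/22441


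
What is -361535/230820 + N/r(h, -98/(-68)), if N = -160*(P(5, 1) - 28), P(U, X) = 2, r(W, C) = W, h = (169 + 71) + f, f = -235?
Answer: 38336141/46164 ≈ 830.43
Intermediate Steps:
h = 5 (h = (169 + 71) - 235 = 240 - 235 = 5)
N = 4160 (N = -160*(2 - 28) = -160*(-26) = -20*(-208) = 4160)
-361535/230820 + N/r(h, -98/(-68)) = -361535/230820 + 4160/5 = -361535*1/230820 + 4160*(⅕) = -72307/46164 + 832 = 38336141/46164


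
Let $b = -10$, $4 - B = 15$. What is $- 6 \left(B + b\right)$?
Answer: $126$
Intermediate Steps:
$B = -11$ ($B = 4 - 15 = -11$)
$- 6 \left(B + b\right) = - 6 \left(-11 - 10\right) = \left(-6\right) \left(-21\right) = 126$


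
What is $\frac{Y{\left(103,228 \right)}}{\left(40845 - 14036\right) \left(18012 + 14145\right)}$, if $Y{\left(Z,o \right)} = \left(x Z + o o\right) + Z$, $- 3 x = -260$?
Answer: $\frac{183041}{2586291039} \approx 7.0774 \cdot 10^{-5}$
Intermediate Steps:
$x = \frac{260}{3}$ ($x = \left(- \frac{1}{3}\right) \left(-260\right) = \frac{260}{3} \approx 86.667$)
$Y{\left(Z,o \right)} = o^{2} + \frac{263 Z}{3}$ ($Y{\left(Z,o \right)} = \left(\frac{260 Z}{3} + o o\right) + Z = \left(\frac{260 Z}{3} + o^{2}\right) + Z = \left(o^{2} + \frac{260 Z}{3}\right) + Z = o^{2} + \frac{263 Z}{3}$)
$\frac{Y{\left(103,228 \right)}}{\left(40845 - 14036\right) \left(18012 + 14145\right)} = \frac{228^{2} + \frac{263}{3} \cdot 103}{\left(40845 - 14036\right) \left(18012 + 14145\right)} = \frac{51984 + \frac{27089}{3}}{26809 \cdot 32157} = \frac{183041}{3 \cdot 862097013} = \frac{183041}{3} \cdot \frac{1}{862097013} = \frac{183041}{2586291039}$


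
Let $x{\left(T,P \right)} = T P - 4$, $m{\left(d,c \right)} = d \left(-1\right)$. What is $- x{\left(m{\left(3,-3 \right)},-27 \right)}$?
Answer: $-77$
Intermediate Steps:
$m{\left(d,c \right)} = - d$
$x{\left(T,P \right)} = -4 + P T$ ($x{\left(T,P \right)} = P T - 4 = -4 + P T$)
$- x{\left(m{\left(3,-3 \right)},-27 \right)} = - (-4 - 27 \left(\left(-1\right) 3\right)) = - (-4 - -81) = - (-4 + 81) = \left(-1\right) 77 = -77$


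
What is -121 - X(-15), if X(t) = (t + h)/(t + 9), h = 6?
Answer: -245/2 ≈ -122.50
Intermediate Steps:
X(t) = (6 + t)/(9 + t) (X(t) = (t + 6)/(t + 9) = (6 + t)/(9 + t))
-121 - X(-15) = -121 - (6 - 15)/(9 - 15) = -121 - (-9)/(-6) = -121 - (-1)*(-9)/6 = -121 - 1*3/2 = -121 - 3/2 = -245/2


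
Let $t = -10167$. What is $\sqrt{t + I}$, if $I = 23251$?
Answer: $2 \sqrt{3271} \approx 114.39$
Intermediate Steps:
$\sqrt{t + I} = \sqrt{-10167 + 23251} = \sqrt{13084} = 2 \sqrt{3271}$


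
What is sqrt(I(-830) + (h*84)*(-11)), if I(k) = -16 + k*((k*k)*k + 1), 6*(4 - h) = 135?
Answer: 2*sqrt(118645806562) ≈ 6.8890e+5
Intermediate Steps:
h = -37/2 (h = 4 - 1/6*135 = 4 - 45/2 = -37/2 ≈ -18.500)
I(k) = -16 + k*(1 + k**3) (I(k) = -16 + k*(k**2*k + 1) = -16 + k*(k**3 + 1) = -16 + k*(1 + k**3))
sqrt(I(-830) + (h*84)*(-11)) = sqrt((-16 - 830 + (-830)**4) - 37/2*84*(-11)) = sqrt((-16 - 830 + 474583210000) - 1554*(-11)) = sqrt(474583209154 + 17094) = sqrt(474583226248) = 2*sqrt(118645806562)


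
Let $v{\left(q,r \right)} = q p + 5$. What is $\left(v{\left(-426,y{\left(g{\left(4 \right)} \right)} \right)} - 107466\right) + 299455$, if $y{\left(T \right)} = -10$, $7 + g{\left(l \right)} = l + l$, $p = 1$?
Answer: $191568$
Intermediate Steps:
$g{\left(l \right)} = -7 + 2 l$ ($g{\left(l \right)} = -7 + \left(l + l\right) = -7 + 2 l$)
$v{\left(q,r \right)} = 5 + q$ ($v{\left(q,r \right)} = q 1 + 5 = q + 5 = 5 + q$)
$\left(v{\left(-426,y{\left(g{\left(4 \right)} \right)} \right)} - 107466\right) + 299455 = \left(\left(5 - 426\right) - 107466\right) + 299455 = \left(-421 - 107466\right) + 299455 = -107887 + 299455 = 191568$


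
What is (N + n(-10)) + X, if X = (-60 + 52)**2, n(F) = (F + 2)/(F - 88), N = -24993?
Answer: -1221517/49 ≈ -24929.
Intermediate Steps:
n(F) = (2 + F)/(-88 + F)
X = 64 (X = (-8)**2 = 64)
(N + n(-10)) + X = (-24993 + (2 - 10)/(-88 - 10)) + 64 = (-24993 - 8/(-98)) + 64 = (-24993 - 1/98*(-8)) + 64 = (-24993 + 4/49) + 64 = -1224653/49 + 64 = -1221517/49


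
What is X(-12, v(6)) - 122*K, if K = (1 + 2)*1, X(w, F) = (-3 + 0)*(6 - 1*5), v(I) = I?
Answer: -369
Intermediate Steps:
X(w, F) = -3 (X(w, F) = -3*(6 - 5) = -3*1 = -3)
K = 3 (K = 3*1 = 3)
X(-12, v(6)) - 122*K = -3 - 122*3 = -3 - 366 = -369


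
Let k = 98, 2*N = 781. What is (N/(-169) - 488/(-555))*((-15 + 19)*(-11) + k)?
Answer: -2416599/31265 ≈ -77.294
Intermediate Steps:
N = 781/2 (N = (1/2)*781 = 781/2 ≈ 390.50)
(N/(-169) - 488/(-555))*((-15 + 19)*(-11) + k) = ((781/2)/(-169) - 488/(-555))*((-15 + 19)*(-11) + 98) = ((781/2)*(-1/169) - 488*(-1/555))*(4*(-11) + 98) = (-781/338 + 488/555)*(-44 + 98) = -268511/187590*54 = -2416599/31265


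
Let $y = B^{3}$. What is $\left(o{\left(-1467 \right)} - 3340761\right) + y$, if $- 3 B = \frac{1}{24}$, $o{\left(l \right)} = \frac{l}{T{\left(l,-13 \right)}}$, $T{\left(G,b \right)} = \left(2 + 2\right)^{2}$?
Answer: $- \frac{1246966583905}{373248} \approx -3.3409 \cdot 10^{6}$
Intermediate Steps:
$T{\left(G,b \right)} = 16$ ($T{\left(G,b \right)} = 4^{2} = 16$)
$o{\left(l \right)} = \frac{l}{16}$
$B = - \frac{1}{72}$ ($B = - \frac{1}{3 \cdot 24} = \left(- \frac{1}{3}\right) \frac{1}{24} = - \frac{1}{72} \approx -0.013889$)
$y = - \frac{1}{373248}$ ($y = \left(- \frac{1}{72}\right)^{3} = - \frac{1}{373248} \approx -2.6792 \cdot 10^{-6}$)
$\left(o{\left(-1467 \right)} - 3340761\right) + y = \left(\frac{1}{16} \left(-1467\right) - 3340761\right) - \frac{1}{373248} = \left(- \frac{1467}{16} - 3340761\right) - \frac{1}{373248} = - \frac{53453643}{16} - \frac{1}{373248} = - \frac{1246966583905}{373248}$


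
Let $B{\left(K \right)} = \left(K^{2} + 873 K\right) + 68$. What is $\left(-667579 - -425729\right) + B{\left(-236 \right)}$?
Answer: $-392114$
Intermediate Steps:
$B{\left(K \right)} = 68 + K^{2} + 873 K$
$\left(-667579 - -425729\right) + B{\left(-236 \right)} = \left(-667579 - -425729\right) + \left(68 + \left(-236\right)^{2} + 873 \left(-236\right)\right) = \left(-667579 + 425729\right) + \left(68 + 55696 - 206028\right) = -241850 - 150264 = -392114$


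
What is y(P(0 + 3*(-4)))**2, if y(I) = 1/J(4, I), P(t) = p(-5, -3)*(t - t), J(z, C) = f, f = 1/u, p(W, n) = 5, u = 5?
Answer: 25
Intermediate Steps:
f = 1/5 ≈ 0.20000
J(z, C) = 1/5
P(t) = 0 (P(t) = 5*(t - t) = 5*0 = 0)
y(I) = 5 (y(I) = 1/(1/5) = 5)
y(P(0 + 3*(-4)))**2 = 5**2 = 25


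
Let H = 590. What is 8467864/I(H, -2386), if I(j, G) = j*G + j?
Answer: -4233932/703575 ≈ -6.0177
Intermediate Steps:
I(j, G) = j + G*j (I(j, G) = G*j + j = j + G*j)
8467864/I(H, -2386) = 8467864/((590*(1 - 2386))) = 8467864/((590*(-2385))) = 8467864/(-1407150) = 8467864*(-1/1407150) = -4233932/703575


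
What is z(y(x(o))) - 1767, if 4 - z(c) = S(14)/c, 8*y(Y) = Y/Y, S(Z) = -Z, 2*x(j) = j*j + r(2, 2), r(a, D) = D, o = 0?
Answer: -1651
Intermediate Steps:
x(j) = 1 + j²/2 (x(j) = (j*j + 2)/2 = (j² + 2)/2 = (2 + j²)/2 = 1 + j²/2)
y(Y) = ⅛ (y(Y) = (Y/Y)/8 = (⅛)*1 = ⅛)
z(c) = 4 + 14/c (z(c) = 4 - (-1*14)/c = 4 - (-14)/c = 4 + 14/c)
z(y(x(o))) - 1767 = (4 + 14/(⅛)) - 1767 = (4 + 14*8) - 1767 = (4 + 112) - 1767 = 116 - 1767 = -1651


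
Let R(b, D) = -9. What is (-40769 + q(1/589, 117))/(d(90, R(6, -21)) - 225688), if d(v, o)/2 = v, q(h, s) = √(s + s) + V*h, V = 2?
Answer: 24012939/132824212 - 3*√26/225508 ≈ 0.18072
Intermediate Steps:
q(h, s) = 2*h + √2*√s (q(h, s) = √(s + s) + 2*h = √(2*s) + 2*h = √2*√s + 2*h = 2*h + √2*√s)
d(v, o) = 2*v
(-40769 + q(1/589, 117))/(d(90, R(6, -21)) - 225688) = (-40769 + (2/589 + √2*√117))/(2*90 - 225688) = (-40769 + (2*(1/589) + √2*(3*√13)))/(180 - 225688) = (-40769 + (2/589 + 3*√26))/(-225508) = (-24012939/589 + 3*√26)*(-1/225508) = 24012939/132824212 - 3*√26/225508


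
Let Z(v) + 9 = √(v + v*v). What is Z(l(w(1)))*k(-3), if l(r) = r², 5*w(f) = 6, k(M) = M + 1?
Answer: 18 - 12*√61/25 ≈ 14.251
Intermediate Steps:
k(M) = 1 + M
w(f) = 6/5 (w(f) = (⅕)*6 = 6/5)
Z(v) = -9 + √(v + v²) (Z(v) = -9 + √(v + v*v) = -9 + √(v + v²))
Z(l(w(1)))*k(-3) = (-9 + √((6/5)²*(1 + (6/5)²)))*(1 - 3) = (-9 + √(36*(1 + 36/25)/25))*(-2) = (-9 + √((36/25)*(61/25)))*(-2) = (-9 + √(2196/625))*(-2) = (-9 + 6*√61/25)*(-2) = 18 - 12*√61/25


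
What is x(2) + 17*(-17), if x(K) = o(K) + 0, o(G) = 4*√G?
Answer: -289 + 4*√2 ≈ -283.34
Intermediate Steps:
x(K) = 4*√K (x(K) = 4*√K + 0 = 4*√K)
x(2) + 17*(-17) = 4*√2 + 17*(-17) = 4*√2 - 289 = -289 + 4*√2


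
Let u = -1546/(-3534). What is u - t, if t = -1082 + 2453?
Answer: -2421784/1767 ≈ -1370.6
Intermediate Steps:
t = 1371
u = 773/1767 (u = -1546*(-1/3534) = 773/1767 ≈ 0.43746)
u - t = 773/1767 - 1*1371 = 773/1767 - 1371 = -2421784/1767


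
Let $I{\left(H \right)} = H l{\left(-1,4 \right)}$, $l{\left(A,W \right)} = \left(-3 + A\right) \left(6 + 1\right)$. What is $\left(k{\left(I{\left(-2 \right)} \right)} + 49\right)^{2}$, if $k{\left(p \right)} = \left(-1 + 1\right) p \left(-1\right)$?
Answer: $2401$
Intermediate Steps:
$l{\left(A,W \right)} = -21 + 7 A$ ($l{\left(A,W \right)} = \left(-3 + A\right) 7 = -21 + 7 A$)
$I{\left(H \right)} = - 28 H$ ($I{\left(H \right)} = H \left(-21 + 7 \left(-1\right)\right) = H \left(-21 - 7\right) = H \left(-28\right) = - 28 H$)
$k{\left(p \right)} = 0$ ($k{\left(p \right)} = 0 \left(- p\right) = 0$)
$\left(k{\left(I{\left(-2 \right)} \right)} + 49\right)^{2} = \left(0 + 49\right)^{2} = 49^{2} = 2401$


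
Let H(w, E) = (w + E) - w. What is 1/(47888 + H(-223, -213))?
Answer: 1/47675 ≈ 2.0975e-5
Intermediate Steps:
H(w, E) = E (H(w, E) = (E + w) - w = E)
1/(47888 + H(-223, -213)) = 1/(47888 - 213) = 1/47675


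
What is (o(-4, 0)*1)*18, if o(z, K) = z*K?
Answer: 0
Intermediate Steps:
o(z, K) = K*z
(o(-4, 0)*1)*18 = ((0*(-4))*1)*18 = (0*1)*18 = 0*18 = 0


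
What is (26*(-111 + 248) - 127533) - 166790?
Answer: -290761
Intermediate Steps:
(26*(-111 + 248) - 127533) - 166790 = (26*137 - 127533) - 166790 = (3562 - 127533) - 166790 = -123971 - 166790 = -290761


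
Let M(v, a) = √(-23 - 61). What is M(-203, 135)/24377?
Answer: 2*I*√21/24377 ≈ 0.00037598*I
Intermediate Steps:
M(v, a) = 2*I*√21 (M(v, a) = √(-84) = 2*I*√21)
M(-203, 135)/24377 = (2*I*√21)/24377 = (2*I*√21)*(1/24377) = 2*I*√21/24377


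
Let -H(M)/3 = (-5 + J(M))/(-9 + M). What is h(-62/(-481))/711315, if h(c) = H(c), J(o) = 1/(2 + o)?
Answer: -2231359/1036008483840 ≈ -2.1538e-6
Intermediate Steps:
H(M) = -3*(-5 + 1/(2 + M))/(-9 + M)
h(c) = 3*(9 + 5*c)/((-9 + c)*(2 + c))
h(-62/(-481))/711315 = (3*(9 + 5*(-62/(-481)))/((-9 - 62/(-481))*(2 - 62/(-481))))/711315 = (3*(9 + 5*(-62*(-1/481)))/((-9 - 62*(-1/481))*(2 - 62*(-1/481))))*(1/711315) = (3*(9 + 5*(62/481))/((-9 + 62/481)*(2 + 62/481)))*(1/711315) = (3*(9 + 310/481)/((-4267/481)*(1024/481)))*(1/711315) = (3*(-481/4267)*(481/1024)*(4639/481))*(1/711315) = -6694077/4369408*1/711315 = -2231359/1036008483840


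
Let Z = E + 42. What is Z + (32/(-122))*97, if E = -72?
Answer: -3382/61 ≈ -55.443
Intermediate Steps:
Z = -30 (Z = -72 + 42 = -30)
Z + (32/(-122))*97 = -30 + (32/(-122))*97 = -30 + (32*(-1/122))*97 = -30 - 16/61*97 = -30 - 1552/61 = -3382/61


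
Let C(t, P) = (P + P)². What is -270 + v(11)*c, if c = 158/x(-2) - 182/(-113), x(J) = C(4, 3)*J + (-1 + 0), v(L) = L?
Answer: -2277478/8249 ≈ -276.09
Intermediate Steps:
C(t, P) = 4*P² (C(t, P) = (2*P)² = 4*P²)
x(J) = -1 + 36*J (x(J) = (4*3²)*J + (-1 + 0) = (4*9)*J - 1 = 36*J - 1 = -1 + 36*J)
c = -4568/8249 (c = 158/(-1 + 36*(-2)) - 182/(-113) = 158/(-1 - 72) - 182*(-1/113) = 158/(-73) + 182/113 = 158*(-1/73) + 182/113 = -158/73 + 182/113 = -4568/8249 ≈ -0.55376)
-270 + v(11)*c = -270 + 11*(-4568/8249) = -270 - 50248/8249 = -2277478/8249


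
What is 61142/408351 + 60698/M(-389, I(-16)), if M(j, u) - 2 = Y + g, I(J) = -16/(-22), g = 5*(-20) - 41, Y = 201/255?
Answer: -119515337/272234 ≈ -439.02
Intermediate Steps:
Y = 67/85 (Y = 201*(1/255) = 67/85 ≈ 0.78824)
g = -141 (g = -100 - 41 = -141)
I(J) = 8/11 (I(J) = -16*(-1/22) = 8/11)
M(j, u) = -11748/85 (M(j, u) = 2 + (67/85 - 141) = 2 - 11918/85 = -11748/85)
61142/408351 + 60698/M(-389, I(-16)) = 61142/408351 + 60698/(-11748/85) = 61142*(1/408351) + 60698*(-85/11748) = 61142/408351 - 2635/6 = -119515337/272234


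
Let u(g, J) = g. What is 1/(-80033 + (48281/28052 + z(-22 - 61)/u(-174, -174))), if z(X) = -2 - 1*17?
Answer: -2440524/195317990351 ≈ -1.2495e-5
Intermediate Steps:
z(X) = -19 (z(X) = -2 - 17 = -19)
1/(-80033 + (48281/28052 + z(-22 - 61)/u(-174, -174))) = 1/(-80033 + (48281/28052 - 19/(-174))) = 1/(-80033 + (48281*(1/28052) - 19*(-1/174))) = 1/(-80033 + (48281/28052 + 19/174)) = 1/(-80033 + 4466941/2440524) = 1/(-195317990351/2440524) = -2440524/195317990351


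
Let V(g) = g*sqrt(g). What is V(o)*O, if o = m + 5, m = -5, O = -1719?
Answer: 0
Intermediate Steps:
o = 0 (o = -5 + 5 = 0)
V(g) = g**(3/2)
V(o)*O = 0**(3/2)*(-1719) = 0*(-1719) = 0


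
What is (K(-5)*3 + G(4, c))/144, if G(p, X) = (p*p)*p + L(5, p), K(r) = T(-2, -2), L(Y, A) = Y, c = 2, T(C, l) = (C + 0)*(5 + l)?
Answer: 17/48 ≈ 0.35417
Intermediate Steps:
T(C, l) = C*(5 + l)
K(r) = -6 (K(r) = -2*(5 - 2) = -2*3 = -6)
G(p, X) = 5 + p**3 (G(p, X) = (p*p)*p + 5 = p**2*p + 5 = p**3 + 5 = 5 + p**3)
(K(-5)*3 + G(4, c))/144 = (-6*3 + (5 + 4**3))/144 = (-18 + (5 + 64))*(1/144) = (-18 + 69)*(1/144) = 51*(1/144) = 17/48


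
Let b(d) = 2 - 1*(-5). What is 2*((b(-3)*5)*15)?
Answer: 1050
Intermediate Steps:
b(d) = 7 (b(d) = 2 + 5 = 7)
2*((b(-3)*5)*15) = 2*((7*5)*15) = 2*(35*15) = 2*525 = 1050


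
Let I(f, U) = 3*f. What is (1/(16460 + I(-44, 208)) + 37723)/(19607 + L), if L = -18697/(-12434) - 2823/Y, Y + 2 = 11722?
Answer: 5609933434251225/2916020704998869 ≈ 1.9238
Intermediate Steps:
Y = 11720 (Y = -2 + 11722 = 11720)
L = 92013829/72863240 (L = -18697/(-12434) - 2823/11720 = -18697*(-1/12434) - 2823*1/11720 = 18697/12434 - 2823/11720 = 92013829/72863240 ≈ 1.2628)
(1/(16460 + I(-44, 208)) + 37723)/(19607 + L) = (1/(16460 + 3*(-44)) + 37723)/(19607 + 92013829/72863240) = (1/(16460 - 132) + 37723)/(1428721560509/72863240) = (1/16328 + 37723)*(72863240/1428721560509) = (615941145/16328)*(72863240/1428721560509) = 5609933434251225/2916020704998869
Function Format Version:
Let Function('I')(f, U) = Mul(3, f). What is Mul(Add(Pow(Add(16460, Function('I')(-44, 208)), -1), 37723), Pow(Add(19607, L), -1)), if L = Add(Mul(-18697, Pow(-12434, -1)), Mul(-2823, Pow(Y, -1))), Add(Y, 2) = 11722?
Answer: Rational(5609933434251225, 2916020704998869) ≈ 1.9238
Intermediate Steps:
Y = 11720 (Y = Add(-2, 11722) = 11720)
L = Rational(92013829, 72863240) (L = Add(Mul(-18697, Pow(-12434, -1)), Mul(-2823, Pow(11720, -1))) = Add(Mul(-18697, Rational(-1, 12434)), Mul(-2823, Rational(1, 11720))) = Add(Rational(18697, 12434), Rational(-2823, 11720)) = Rational(92013829, 72863240) ≈ 1.2628)
Mul(Add(Pow(Add(16460, Function('I')(-44, 208)), -1), 37723), Pow(Add(19607, L), -1)) = Mul(Add(Pow(Add(16460, Mul(3, -44)), -1), 37723), Pow(Add(19607, Rational(92013829, 72863240)), -1)) = Mul(Add(Pow(Add(16460, -132), -1), 37723), Pow(Rational(1428721560509, 72863240), -1)) = Mul(Add(Pow(16328, -1), 37723), Rational(72863240, 1428721560509)) = Mul(Add(Rational(1, 16328), 37723), Rational(72863240, 1428721560509)) = Mul(Rational(615941145, 16328), Rational(72863240, 1428721560509)) = Rational(5609933434251225, 2916020704998869)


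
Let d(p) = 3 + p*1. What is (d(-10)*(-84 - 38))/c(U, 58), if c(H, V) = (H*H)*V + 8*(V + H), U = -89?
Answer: 427/229585 ≈ 0.0018599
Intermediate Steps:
d(p) = 3 + p
c(H, V) = 8*H + 8*V + V*H² (c(H, V) = H²*V + 8*(H + V) = V*H² + (8*H + 8*V) = 8*H + 8*V + V*H²)
(d(-10)*(-84 - 38))/c(U, 58) = ((3 - 10)*(-84 - 38))/(8*(-89) + 8*58 + 58*(-89)²) = (-7*(-122))/(-712 + 464 + 58*7921) = 854/(-712 + 464 + 459418) = 854/459170 = 854*(1/459170) = 427/229585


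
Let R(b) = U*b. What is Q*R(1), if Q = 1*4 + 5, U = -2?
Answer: -18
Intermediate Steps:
Q = 9 (Q = 4 + 5 = 9)
R(b) = -2*b
Q*R(1) = 9*(-2*1) = 9*(-2) = -18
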